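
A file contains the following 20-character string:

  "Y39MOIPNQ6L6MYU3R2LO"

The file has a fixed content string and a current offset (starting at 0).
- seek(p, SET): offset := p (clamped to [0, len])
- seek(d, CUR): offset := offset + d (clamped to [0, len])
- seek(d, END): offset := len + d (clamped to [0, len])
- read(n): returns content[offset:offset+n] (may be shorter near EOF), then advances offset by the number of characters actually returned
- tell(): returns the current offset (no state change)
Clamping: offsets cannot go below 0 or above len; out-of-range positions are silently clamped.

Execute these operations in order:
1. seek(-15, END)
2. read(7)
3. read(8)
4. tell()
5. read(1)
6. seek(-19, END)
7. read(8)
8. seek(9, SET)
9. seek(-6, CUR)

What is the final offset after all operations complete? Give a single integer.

Answer: 3

Derivation:
After 1 (seek(-15, END)): offset=5
After 2 (read(7)): returned 'IPNQ6L6', offset=12
After 3 (read(8)): returned 'MYU3R2LO', offset=20
After 4 (tell()): offset=20
After 5 (read(1)): returned '', offset=20
After 6 (seek(-19, END)): offset=1
After 7 (read(8)): returned '39MOIPNQ', offset=9
After 8 (seek(9, SET)): offset=9
After 9 (seek(-6, CUR)): offset=3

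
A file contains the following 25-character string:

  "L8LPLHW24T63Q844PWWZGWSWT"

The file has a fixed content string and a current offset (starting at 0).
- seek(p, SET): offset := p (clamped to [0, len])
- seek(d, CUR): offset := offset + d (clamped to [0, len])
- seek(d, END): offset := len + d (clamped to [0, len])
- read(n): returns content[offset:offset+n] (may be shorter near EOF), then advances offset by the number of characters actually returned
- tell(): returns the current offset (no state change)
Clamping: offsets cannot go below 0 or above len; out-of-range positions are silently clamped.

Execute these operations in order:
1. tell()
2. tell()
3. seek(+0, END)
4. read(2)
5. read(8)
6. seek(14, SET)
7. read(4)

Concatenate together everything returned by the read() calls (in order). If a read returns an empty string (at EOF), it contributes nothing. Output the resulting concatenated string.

Answer: 44PW

Derivation:
After 1 (tell()): offset=0
After 2 (tell()): offset=0
After 3 (seek(+0, END)): offset=25
After 4 (read(2)): returned '', offset=25
After 5 (read(8)): returned '', offset=25
After 6 (seek(14, SET)): offset=14
After 7 (read(4)): returned '44PW', offset=18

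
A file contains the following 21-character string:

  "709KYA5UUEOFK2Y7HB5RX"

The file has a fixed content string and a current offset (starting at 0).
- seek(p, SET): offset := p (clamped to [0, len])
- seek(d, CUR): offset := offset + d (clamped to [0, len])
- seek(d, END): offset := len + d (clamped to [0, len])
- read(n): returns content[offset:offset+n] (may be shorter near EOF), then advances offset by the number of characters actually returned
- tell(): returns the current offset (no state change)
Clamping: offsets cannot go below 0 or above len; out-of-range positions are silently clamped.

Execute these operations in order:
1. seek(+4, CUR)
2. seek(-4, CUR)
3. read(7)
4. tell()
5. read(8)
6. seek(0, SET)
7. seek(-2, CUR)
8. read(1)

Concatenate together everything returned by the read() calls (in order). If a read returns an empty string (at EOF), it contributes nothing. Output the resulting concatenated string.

Answer: 709KYA5UUEOFK2Y7

Derivation:
After 1 (seek(+4, CUR)): offset=4
After 2 (seek(-4, CUR)): offset=0
After 3 (read(7)): returned '709KYA5', offset=7
After 4 (tell()): offset=7
After 5 (read(8)): returned 'UUEOFK2Y', offset=15
After 6 (seek(0, SET)): offset=0
After 7 (seek(-2, CUR)): offset=0
After 8 (read(1)): returned '7', offset=1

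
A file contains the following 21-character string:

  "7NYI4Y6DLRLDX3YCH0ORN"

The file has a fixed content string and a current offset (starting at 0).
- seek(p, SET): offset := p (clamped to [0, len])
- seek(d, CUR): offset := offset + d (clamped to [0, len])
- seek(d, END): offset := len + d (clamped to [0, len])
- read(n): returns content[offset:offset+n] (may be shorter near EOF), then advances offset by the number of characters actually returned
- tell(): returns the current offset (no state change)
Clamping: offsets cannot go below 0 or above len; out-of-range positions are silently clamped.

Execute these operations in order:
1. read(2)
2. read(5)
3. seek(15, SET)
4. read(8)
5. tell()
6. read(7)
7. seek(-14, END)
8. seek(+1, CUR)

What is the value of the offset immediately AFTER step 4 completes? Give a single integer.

After 1 (read(2)): returned '7N', offset=2
After 2 (read(5)): returned 'YI4Y6', offset=7
After 3 (seek(15, SET)): offset=15
After 4 (read(8)): returned 'CH0ORN', offset=21

Answer: 21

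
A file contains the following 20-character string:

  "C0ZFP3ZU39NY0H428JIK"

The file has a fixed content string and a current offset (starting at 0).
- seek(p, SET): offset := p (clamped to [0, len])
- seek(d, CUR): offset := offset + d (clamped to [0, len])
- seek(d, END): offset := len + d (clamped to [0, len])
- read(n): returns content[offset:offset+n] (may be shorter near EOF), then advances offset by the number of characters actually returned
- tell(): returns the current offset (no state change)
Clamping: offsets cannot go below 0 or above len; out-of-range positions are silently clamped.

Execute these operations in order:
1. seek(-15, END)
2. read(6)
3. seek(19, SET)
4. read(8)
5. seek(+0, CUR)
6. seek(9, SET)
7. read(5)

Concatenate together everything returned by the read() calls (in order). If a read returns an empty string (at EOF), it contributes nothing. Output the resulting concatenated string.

Answer: 3ZU39NK9NY0H

Derivation:
After 1 (seek(-15, END)): offset=5
After 2 (read(6)): returned '3ZU39N', offset=11
After 3 (seek(19, SET)): offset=19
After 4 (read(8)): returned 'K', offset=20
After 5 (seek(+0, CUR)): offset=20
After 6 (seek(9, SET)): offset=9
After 7 (read(5)): returned '9NY0H', offset=14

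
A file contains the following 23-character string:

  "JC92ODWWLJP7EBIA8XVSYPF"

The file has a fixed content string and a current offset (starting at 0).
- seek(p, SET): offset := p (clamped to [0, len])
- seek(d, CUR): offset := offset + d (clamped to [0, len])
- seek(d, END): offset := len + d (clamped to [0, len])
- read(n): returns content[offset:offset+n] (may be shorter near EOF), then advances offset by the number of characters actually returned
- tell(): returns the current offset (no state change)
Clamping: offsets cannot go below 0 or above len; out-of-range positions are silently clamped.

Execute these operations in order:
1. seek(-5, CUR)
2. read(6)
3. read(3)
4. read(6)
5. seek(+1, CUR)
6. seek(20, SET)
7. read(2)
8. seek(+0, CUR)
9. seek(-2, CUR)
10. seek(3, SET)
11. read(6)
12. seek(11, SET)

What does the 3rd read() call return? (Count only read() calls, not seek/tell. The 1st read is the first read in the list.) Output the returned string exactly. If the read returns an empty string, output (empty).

After 1 (seek(-5, CUR)): offset=0
After 2 (read(6)): returned 'JC92OD', offset=6
After 3 (read(3)): returned 'WWL', offset=9
After 4 (read(6)): returned 'JP7EBI', offset=15
After 5 (seek(+1, CUR)): offset=16
After 6 (seek(20, SET)): offset=20
After 7 (read(2)): returned 'YP', offset=22
After 8 (seek(+0, CUR)): offset=22
After 9 (seek(-2, CUR)): offset=20
After 10 (seek(3, SET)): offset=3
After 11 (read(6)): returned '2ODWWL', offset=9
After 12 (seek(11, SET)): offset=11

Answer: JP7EBI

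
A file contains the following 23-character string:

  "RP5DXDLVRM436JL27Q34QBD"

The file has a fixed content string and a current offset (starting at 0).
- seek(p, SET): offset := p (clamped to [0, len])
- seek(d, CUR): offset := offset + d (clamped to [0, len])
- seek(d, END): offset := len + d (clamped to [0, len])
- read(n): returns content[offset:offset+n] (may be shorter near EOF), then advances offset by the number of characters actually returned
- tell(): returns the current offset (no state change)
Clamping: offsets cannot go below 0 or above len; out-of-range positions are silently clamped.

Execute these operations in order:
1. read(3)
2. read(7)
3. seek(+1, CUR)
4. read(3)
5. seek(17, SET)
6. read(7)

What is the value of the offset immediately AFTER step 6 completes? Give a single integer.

Answer: 23

Derivation:
After 1 (read(3)): returned 'RP5', offset=3
After 2 (read(7)): returned 'DXDLVRM', offset=10
After 3 (seek(+1, CUR)): offset=11
After 4 (read(3)): returned '36J', offset=14
After 5 (seek(17, SET)): offset=17
After 6 (read(7)): returned 'Q34QBD', offset=23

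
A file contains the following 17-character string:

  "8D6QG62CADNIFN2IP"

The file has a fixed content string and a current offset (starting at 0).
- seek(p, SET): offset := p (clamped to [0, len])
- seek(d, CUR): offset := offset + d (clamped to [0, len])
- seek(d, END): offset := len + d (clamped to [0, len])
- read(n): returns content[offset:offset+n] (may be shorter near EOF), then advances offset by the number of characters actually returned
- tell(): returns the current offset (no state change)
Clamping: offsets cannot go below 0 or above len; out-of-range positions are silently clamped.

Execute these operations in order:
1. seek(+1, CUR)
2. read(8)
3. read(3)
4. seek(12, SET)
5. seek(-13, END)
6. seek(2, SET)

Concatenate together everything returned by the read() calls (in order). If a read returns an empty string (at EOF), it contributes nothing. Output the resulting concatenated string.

Answer: D6QG62CADNI

Derivation:
After 1 (seek(+1, CUR)): offset=1
After 2 (read(8)): returned 'D6QG62CA', offset=9
After 3 (read(3)): returned 'DNI', offset=12
After 4 (seek(12, SET)): offset=12
After 5 (seek(-13, END)): offset=4
After 6 (seek(2, SET)): offset=2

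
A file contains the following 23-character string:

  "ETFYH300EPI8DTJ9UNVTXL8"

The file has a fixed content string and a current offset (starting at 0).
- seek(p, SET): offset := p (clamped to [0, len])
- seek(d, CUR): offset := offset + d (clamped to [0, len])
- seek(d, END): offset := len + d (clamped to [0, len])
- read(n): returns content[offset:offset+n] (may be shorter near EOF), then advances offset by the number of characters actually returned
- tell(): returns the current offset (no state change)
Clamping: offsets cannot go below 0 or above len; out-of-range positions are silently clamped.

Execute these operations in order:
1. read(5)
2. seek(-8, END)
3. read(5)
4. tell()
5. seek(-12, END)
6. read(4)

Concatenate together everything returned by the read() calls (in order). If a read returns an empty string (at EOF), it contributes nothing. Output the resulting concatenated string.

After 1 (read(5)): returned 'ETFYH', offset=5
After 2 (seek(-8, END)): offset=15
After 3 (read(5)): returned '9UNVT', offset=20
After 4 (tell()): offset=20
After 5 (seek(-12, END)): offset=11
After 6 (read(4)): returned '8DTJ', offset=15

Answer: ETFYH9UNVT8DTJ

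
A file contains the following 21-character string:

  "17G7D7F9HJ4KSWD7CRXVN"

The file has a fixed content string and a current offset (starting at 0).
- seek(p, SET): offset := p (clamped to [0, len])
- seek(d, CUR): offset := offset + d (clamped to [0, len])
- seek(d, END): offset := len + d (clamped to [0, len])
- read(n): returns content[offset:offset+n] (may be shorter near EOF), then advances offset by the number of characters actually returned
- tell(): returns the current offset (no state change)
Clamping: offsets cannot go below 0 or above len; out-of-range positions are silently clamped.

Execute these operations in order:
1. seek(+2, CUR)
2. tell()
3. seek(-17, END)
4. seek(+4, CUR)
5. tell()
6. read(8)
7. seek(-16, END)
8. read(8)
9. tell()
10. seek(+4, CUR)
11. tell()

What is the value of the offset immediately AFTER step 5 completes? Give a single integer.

Answer: 8

Derivation:
After 1 (seek(+2, CUR)): offset=2
After 2 (tell()): offset=2
After 3 (seek(-17, END)): offset=4
After 4 (seek(+4, CUR)): offset=8
After 5 (tell()): offset=8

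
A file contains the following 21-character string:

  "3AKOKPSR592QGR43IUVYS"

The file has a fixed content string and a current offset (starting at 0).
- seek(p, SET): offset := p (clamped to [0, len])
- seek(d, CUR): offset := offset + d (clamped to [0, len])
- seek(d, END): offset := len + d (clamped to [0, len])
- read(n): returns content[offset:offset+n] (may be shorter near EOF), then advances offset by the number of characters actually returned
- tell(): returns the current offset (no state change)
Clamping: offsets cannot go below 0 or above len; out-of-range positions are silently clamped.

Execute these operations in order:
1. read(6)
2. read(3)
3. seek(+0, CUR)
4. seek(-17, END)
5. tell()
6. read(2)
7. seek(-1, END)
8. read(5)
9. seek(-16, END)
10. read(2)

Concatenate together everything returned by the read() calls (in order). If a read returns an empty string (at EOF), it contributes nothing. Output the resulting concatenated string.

Answer: 3AKOKPSR5KPSPS

Derivation:
After 1 (read(6)): returned '3AKOKP', offset=6
After 2 (read(3)): returned 'SR5', offset=9
After 3 (seek(+0, CUR)): offset=9
After 4 (seek(-17, END)): offset=4
After 5 (tell()): offset=4
After 6 (read(2)): returned 'KP', offset=6
After 7 (seek(-1, END)): offset=20
After 8 (read(5)): returned 'S', offset=21
After 9 (seek(-16, END)): offset=5
After 10 (read(2)): returned 'PS', offset=7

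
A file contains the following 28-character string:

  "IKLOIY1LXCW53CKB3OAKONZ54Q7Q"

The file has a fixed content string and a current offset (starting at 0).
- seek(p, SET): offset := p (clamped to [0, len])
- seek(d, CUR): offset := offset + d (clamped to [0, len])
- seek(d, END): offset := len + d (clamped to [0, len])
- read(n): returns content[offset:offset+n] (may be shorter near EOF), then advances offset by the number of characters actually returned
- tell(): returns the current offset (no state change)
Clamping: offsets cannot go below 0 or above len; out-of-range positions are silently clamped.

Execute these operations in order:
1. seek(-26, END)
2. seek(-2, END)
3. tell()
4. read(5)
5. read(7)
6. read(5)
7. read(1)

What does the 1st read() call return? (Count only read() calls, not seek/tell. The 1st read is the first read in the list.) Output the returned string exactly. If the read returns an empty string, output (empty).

Answer: 7Q

Derivation:
After 1 (seek(-26, END)): offset=2
After 2 (seek(-2, END)): offset=26
After 3 (tell()): offset=26
After 4 (read(5)): returned '7Q', offset=28
After 5 (read(7)): returned '', offset=28
After 6 (read(5)): returned '', offset=28
After 7 (read(1)): returned '', offset=28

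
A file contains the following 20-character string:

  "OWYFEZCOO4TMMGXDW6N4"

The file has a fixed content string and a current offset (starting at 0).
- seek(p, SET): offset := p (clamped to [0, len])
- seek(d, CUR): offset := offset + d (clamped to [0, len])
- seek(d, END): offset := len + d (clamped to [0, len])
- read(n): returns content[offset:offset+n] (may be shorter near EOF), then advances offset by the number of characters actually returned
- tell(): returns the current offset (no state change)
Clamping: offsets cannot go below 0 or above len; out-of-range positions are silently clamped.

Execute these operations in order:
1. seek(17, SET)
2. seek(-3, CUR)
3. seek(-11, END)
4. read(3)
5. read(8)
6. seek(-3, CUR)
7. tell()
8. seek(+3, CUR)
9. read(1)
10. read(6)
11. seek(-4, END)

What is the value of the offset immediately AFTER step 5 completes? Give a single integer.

Answer: 20

Derivation:
After 1 (seek(17, SET)): offset=17
After 2 (seek(-3, CUR)): offset=14
After 3 (seek(-11, END)): offset=9
After 4 (read(3)): returned '4TM', offset=12
After 5 (read(8)): returned 'MGXDW6N4', offset=20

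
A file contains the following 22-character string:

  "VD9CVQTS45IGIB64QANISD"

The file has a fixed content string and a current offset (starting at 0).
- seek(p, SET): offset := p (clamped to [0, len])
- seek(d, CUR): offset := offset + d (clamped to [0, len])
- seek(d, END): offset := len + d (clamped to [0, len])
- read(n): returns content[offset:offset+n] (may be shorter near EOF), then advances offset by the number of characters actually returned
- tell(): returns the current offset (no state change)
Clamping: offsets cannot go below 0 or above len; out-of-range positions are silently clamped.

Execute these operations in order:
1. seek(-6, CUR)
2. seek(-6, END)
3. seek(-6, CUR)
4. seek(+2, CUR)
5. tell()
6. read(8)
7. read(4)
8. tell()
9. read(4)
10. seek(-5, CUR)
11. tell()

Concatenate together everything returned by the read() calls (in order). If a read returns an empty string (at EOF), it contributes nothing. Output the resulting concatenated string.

After 1 (seek(-6, CUR)): offset=0
After 2 (seek(-6, END)): offset=16
After 3 (seek(-6, CUR)): offset=10
After 4 (seek(+2, CUR)): offset=12
After 5 (tell()): offset=12
After 6 (read(8)): returned 'IB64QANI', offset=20
After 7 (read(4)): returned 'SD', offset=22
After 8 (tell()): offset=22
After 9 (read(4)): returned '', offset=22
After 10 (seek(-5, CUR)): offset=17
After 11 (tell()): offset=17

Answer: IB64QANISD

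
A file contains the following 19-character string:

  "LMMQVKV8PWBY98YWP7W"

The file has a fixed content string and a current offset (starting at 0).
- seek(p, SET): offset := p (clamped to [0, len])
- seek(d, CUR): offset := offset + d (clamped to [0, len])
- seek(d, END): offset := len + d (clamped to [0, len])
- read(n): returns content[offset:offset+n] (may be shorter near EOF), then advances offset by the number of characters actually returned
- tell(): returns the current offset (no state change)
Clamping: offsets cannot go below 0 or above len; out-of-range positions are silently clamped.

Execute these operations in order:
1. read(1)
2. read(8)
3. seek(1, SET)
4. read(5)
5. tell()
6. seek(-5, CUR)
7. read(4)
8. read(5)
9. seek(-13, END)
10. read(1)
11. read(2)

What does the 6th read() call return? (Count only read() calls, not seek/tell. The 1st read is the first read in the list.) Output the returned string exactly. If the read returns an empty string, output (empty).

Answer: V

Derivation:
After 1 (read(1)): returned 'L', offset=1
After 2 (read(8)): returned 'MMQVKV8P', offset=9
After 3 (seek(1, SET)): offset=1
After 4 (read(5)): returned 'MMQVK', offset=6
After 5 (tell()): offset=6
After 6 (seek(-5, CUR)): offset=1
After 7 (read(4)): returned 'MMQV', offset=5
After 8 (read(5)): returned 'KV8PW', offset=10
After 9 (seek(-13, END)): offset=6
After 10 (read(1)): returned 'V', offset=7
After 11 (read(2)): returned '8P', offset=9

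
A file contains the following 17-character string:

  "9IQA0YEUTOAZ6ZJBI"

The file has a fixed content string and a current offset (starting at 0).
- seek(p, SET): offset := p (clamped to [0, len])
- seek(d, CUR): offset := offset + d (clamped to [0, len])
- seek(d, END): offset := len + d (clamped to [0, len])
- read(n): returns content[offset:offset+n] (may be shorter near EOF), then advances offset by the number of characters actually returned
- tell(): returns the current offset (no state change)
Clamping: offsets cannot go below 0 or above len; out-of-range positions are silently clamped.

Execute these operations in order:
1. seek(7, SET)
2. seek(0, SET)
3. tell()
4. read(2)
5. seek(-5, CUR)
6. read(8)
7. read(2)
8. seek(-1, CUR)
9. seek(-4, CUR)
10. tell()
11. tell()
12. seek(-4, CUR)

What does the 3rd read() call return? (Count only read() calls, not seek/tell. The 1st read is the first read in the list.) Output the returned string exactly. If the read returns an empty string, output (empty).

After 1 (seek(7, SET)): offset=7
After 2 (seek(0, SET)): offset=0
After 3 (tell()): offset=0
After 4 (read(2)): returned '9I', offset=2
After 5 (seek(-5, CUR)): offset=0
After 6 (read(8)): returned '9IQA0YEU', offset=8
After 7 (read(2)): returned 'TO', offset=10
After 8 (seek(-1, CUR)): offset=9
After 9 (seek(-4, CUR)): offset=5
After 10 (tell()): offset=5
After 11 (tell()): offset=5
After 12 (seek(-4, CUR)): offset=1

Answer: TO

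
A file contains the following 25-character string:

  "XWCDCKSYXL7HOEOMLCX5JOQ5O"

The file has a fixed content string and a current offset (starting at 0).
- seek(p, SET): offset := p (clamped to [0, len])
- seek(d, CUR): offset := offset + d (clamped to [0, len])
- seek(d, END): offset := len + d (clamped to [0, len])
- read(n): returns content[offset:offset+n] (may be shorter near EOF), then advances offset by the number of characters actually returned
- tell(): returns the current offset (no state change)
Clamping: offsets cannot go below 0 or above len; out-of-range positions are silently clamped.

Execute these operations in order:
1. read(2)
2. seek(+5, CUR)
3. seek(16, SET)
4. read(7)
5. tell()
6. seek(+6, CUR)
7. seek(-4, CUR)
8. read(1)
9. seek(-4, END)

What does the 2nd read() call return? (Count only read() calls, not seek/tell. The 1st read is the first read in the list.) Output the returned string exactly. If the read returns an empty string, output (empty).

Answer: LCX5JOQ

Derivation:
After 1 (read(2)): returned 'XW', offset=2
After 2 (seek(+5, CUR)): offset=7
After 3 (seek(16, SET)): offset=16
After 4 (read(7)): returned 'LCX5JOQ', offset=23
After 5 (tell()): offset=23
After 6 (seek(+6, CUR)): offset=25
After 7 (seek(-4, CUR)): offset=21
After 8 (read(1)): returned 'O', offset=22
After 9 (seek(-4, END)): offset=21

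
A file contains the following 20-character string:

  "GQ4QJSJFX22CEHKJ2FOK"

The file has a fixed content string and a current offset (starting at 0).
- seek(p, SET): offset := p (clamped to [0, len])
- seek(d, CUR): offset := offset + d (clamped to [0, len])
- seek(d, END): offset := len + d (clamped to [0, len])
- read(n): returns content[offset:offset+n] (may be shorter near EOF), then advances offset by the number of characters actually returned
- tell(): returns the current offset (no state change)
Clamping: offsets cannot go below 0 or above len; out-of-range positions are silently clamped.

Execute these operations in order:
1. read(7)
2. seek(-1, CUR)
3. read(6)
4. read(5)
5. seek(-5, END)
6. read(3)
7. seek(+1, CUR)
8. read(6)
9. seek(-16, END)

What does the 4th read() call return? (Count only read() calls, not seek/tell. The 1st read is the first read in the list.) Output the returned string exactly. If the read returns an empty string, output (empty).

Answer: J2F

Derivation:
After 1 (read(7)): returned 'GQ4QJSJ', offset=7
After 2 (seek(-1, CUR)): offset=6
After 3 (read(6)): returned 'JFX22C', offset=12
After 4 (read(5)): returned 'EHKJ2', offset=17
After 5 (seek(-5, END)): offset=15
After 6 (read(3)): returned 'J2F', offset=18
After 7 (seek(+1, CUR)): offset=19
After 8 (read(6)): returned 'K', offset=20
After 9 (seek(-16, END)): offset=4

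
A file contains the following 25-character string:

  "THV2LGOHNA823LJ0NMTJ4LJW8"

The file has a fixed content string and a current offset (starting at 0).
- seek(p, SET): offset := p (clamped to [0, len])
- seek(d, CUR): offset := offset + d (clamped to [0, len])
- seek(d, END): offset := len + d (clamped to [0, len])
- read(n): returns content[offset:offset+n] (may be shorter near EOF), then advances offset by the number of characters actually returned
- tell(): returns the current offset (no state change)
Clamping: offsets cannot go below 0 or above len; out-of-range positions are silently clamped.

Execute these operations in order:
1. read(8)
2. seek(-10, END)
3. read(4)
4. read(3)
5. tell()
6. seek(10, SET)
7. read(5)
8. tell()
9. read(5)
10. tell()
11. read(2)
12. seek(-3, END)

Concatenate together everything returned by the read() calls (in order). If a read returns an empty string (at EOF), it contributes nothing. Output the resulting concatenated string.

Answer: THV2LGOH0NMTJ4L823LJ0NMTJ4L

Derivation:
After 1 (read(8)): returned 'THV2LGOH', offset=8
After 2 (seek(-10, END)): offset=15
After 3 (read(4)): returned '0NMT', offset=19
After 4 (read(3)): returned 'J4L', offset=22
After 5 (tell()): offset=22
After 6 (seek(10, SET)): offset=10
After 7 (read(5)): returned '823LJ', offset=15
After 8 (tell()): offset=15
After 9 (read(5)): returned '0NMTJ', offset=20
After 10 (tell()): offset=20
After 11 (read(2)): returned '4L', offset=22
After 12 (seek(-3, END)): offset=22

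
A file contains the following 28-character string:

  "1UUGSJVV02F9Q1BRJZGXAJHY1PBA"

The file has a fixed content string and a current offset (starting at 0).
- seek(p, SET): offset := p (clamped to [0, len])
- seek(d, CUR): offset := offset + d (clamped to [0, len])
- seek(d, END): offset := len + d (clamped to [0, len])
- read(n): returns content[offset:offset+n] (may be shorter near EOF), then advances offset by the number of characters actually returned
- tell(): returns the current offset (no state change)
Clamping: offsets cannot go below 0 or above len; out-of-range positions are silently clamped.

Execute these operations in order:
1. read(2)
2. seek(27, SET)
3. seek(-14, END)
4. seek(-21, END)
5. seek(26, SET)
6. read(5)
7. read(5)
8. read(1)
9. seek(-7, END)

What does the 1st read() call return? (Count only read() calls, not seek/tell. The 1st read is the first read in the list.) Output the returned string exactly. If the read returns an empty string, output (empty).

After 1 (read(2)): returned '1U', offset=2
After 2 (seek(27, SET)): offset=27
After 3 (seek(-14, END)): offset=14
After 4 (seek(-21, END)): offset=7
After 5 (seek(26, SET)): offset=26
After 6 (read(5)): returned 'BA', offset=28
After 7 (read(5)): returned '', offset=28
After 8 (read(1)): returned '', offset=28
After 9 (seek(-7, END)): offset=21

Answer: 1U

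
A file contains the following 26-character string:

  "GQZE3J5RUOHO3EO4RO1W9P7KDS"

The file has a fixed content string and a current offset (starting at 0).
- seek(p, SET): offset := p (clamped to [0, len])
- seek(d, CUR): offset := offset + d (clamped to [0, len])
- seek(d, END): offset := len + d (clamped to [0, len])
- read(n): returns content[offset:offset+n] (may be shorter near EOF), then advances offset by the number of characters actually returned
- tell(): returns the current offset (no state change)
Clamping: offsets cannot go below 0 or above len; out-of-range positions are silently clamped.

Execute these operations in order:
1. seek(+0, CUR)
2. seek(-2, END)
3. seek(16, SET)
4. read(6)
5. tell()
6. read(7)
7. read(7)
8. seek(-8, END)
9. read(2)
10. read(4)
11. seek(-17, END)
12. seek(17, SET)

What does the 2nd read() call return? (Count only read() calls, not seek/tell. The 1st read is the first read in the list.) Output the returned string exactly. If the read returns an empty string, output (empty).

Answer: 7KDS

Derivation:
After 1 (seek(+0, CUR)): offset=0
After 2 (seek(-2, END)): offset=24
After 3 (seek(16, SET)): offset=16
After 4 (read(6)): returned 'RO1W9P', offset=22
After 5 (tell()): offset=22
After 6 (read(7)): returned '7KDS', offset=26
After 7 (read(7)): returned '', offset=26
After 8 (seek(-8, END)): offset=18
After 9 (read(2)): returned '1W', offset=20
After 10 (read(4)): returned '9P7K', offset=24
After 11 (seek(-17, END)): offset=9
After 12 (seek(17, SET)): offset=17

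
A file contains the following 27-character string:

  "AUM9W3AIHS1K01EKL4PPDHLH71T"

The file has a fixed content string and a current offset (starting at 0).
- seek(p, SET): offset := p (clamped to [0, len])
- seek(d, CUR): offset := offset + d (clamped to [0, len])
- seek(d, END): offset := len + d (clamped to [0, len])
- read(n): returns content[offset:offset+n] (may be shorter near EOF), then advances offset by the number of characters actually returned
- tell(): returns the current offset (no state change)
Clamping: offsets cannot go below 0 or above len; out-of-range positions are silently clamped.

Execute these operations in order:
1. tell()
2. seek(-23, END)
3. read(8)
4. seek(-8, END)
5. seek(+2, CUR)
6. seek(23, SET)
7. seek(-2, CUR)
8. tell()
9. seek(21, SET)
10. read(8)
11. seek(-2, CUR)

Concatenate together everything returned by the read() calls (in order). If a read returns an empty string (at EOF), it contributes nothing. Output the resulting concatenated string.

Answer: W3AIHS1KHLH71T

Derivation:
After 1 (tell()): offset=0
After 2 (seek(-23, END)): offset=4
After 3 (read(8)): returned 'W3AIHS1K', offset=12
After 4 (seek(-8, END)): offset=19
After 5 (seek(+2, CUR)): offset=21
After 6 (seek(23, SET)): offset=23
After 7 (seek(-2, CUR)): offset=21
After 8 (tell()): offset=21
After 9 (seek(21, SET)): offset=21
After 10 (read(8)): returned 'HLH71T', offset=27
After 11 (seek(-2, CUR)): offset=25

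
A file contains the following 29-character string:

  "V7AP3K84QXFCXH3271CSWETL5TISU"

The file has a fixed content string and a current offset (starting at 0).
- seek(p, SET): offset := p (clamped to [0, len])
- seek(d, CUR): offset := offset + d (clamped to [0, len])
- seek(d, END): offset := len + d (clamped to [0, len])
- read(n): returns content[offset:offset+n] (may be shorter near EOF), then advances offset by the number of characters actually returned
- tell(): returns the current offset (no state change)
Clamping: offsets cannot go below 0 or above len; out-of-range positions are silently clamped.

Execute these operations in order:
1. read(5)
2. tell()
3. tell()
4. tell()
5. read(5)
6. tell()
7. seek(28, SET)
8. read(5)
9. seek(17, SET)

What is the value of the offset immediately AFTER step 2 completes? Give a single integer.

After 1 (read(5)): returned 'V7AP3', offset=5
After 2 (tell()): offset=5

Answer: 5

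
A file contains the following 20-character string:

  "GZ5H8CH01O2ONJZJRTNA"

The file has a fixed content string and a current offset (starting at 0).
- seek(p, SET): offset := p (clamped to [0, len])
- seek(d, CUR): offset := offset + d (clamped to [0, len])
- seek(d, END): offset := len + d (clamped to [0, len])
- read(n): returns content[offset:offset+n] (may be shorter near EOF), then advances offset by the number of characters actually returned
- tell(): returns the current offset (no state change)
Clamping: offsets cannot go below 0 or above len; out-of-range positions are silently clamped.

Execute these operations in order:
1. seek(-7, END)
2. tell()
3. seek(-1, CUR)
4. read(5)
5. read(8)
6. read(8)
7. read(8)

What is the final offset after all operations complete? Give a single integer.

After 1 (seek(-7, END)): offset=13
After 2 (tell()): offset=13
After 3 (seek(-1, CUR)): offset=12
After 4 (read(5)): returned 'NJZJR', offset=17
After 5 (read(8)): returned 'TNA', offset=20
After 6 (read(8)): returned '', offset=20
After 7 (read(8)): returned '', offset=20

Answer: 20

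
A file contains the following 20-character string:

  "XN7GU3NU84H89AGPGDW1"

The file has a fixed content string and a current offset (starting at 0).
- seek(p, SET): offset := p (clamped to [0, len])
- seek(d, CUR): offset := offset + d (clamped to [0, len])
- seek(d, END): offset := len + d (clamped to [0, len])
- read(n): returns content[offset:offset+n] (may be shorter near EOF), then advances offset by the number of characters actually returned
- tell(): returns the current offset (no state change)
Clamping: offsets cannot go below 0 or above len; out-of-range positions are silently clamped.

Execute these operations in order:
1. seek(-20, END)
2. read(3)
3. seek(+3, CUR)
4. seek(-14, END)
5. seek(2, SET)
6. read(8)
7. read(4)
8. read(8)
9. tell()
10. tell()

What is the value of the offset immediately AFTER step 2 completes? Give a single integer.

Answer: 3

Derivation:
After 1 (seek(-20, END)): offset=0
After 2 (read(3)): returned 'XN7', offset=3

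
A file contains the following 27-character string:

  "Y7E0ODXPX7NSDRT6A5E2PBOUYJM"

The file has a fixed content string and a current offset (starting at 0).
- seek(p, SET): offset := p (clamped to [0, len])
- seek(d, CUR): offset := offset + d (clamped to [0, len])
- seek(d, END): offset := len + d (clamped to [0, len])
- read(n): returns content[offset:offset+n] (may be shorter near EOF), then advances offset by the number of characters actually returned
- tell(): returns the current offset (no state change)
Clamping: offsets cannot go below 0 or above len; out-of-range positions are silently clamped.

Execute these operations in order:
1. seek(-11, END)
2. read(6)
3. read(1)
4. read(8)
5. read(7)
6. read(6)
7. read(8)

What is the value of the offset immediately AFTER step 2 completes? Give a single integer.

After 1 (seek(-11, END)): offset=16
After 2 (read(6)): returned 'A5E2PB', offset=22

Answer: 22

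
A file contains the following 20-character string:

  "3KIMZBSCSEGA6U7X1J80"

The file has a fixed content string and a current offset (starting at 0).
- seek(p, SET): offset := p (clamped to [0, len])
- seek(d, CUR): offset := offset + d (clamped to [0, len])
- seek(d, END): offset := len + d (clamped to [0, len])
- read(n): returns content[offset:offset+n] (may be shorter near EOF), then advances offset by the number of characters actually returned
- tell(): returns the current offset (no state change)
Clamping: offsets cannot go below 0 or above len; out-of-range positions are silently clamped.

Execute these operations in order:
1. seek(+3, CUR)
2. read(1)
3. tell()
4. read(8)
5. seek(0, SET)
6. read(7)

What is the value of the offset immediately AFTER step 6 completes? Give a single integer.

Answer: 7

Derivation:
After 1 (seek(+3, CUR)): offset=3
After 2 (read(1)): returned 'M', offset=4
After 3 (tell()): offset=4
After 4 (read(8)): returned 'ZBSCSEGA', offset=12
After 5 (seek(0, SET)): offset=0
After 6 (read(7)): returned '3KIMZBS', offset=7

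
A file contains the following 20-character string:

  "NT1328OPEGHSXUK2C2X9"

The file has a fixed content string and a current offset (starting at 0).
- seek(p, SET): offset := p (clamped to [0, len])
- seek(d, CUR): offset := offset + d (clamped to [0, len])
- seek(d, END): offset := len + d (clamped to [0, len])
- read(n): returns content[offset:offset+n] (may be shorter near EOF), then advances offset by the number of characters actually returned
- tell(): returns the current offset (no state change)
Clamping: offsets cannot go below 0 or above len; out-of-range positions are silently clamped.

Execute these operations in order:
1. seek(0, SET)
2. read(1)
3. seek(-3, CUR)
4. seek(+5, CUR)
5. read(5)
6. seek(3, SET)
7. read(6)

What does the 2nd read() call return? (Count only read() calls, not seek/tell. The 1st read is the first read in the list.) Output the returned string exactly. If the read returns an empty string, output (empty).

After 1 (seek(0, SET)): offset=0
After 2 (read(1)): returned 'N', offset=1
After 3 (seek(-3, CUR)): offset=0
After 4 (seek(+5, CUR)): offset=5
After 5 (read(5)): returned '8OPEG', offset=10
After 6 (seek(3, SET)): offset=3
After 7 (read(6)): returned '328OPE', offset=9

Answer: 8OPEG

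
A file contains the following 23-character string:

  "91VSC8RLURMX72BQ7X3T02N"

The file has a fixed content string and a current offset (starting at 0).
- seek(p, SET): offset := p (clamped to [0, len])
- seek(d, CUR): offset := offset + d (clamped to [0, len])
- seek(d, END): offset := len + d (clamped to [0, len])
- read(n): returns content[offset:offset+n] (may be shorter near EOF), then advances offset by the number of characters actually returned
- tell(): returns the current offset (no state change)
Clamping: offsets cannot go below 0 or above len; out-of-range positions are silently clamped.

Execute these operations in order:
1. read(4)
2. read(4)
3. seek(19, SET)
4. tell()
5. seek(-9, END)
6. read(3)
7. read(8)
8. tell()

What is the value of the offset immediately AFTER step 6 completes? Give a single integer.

After 1 (read(4)): returned '91VS', offset=4
After 2 (read(4)): returned 'C8RL', offset=8
After 3 (seek(19, SET)): offset=19
After 4 (tell()): offset=19
After 5 (seek(-9, END)): offset=14
After 6 (read(3)): returned 'BQ7', offset=17

Answer: 17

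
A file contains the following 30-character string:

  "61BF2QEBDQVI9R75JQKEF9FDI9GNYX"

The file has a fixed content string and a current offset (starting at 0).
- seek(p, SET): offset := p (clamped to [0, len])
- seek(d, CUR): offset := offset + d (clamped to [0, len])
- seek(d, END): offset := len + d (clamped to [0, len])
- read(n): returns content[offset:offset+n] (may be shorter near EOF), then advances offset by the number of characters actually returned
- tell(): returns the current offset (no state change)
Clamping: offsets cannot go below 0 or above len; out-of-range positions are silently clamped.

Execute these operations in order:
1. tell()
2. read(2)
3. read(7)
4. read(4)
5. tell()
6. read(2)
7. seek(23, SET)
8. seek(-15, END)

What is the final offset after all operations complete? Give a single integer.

Answer: 15

Derivation:
After 1 (tell()): offset=0
After 2 (read(2)): returned '61', offset=2
After 3 (read(7)): returned 'BF2QEBD', offset=9
After 4 (read(4)): returned 'QVI9', offset=13
After 5 (tell()): offset=13
After 6 (read(2)): returned 'R7', offset=15
After 7 (seek(23, SET)): offset=23
After 8 (seek(-15, END)): offset=15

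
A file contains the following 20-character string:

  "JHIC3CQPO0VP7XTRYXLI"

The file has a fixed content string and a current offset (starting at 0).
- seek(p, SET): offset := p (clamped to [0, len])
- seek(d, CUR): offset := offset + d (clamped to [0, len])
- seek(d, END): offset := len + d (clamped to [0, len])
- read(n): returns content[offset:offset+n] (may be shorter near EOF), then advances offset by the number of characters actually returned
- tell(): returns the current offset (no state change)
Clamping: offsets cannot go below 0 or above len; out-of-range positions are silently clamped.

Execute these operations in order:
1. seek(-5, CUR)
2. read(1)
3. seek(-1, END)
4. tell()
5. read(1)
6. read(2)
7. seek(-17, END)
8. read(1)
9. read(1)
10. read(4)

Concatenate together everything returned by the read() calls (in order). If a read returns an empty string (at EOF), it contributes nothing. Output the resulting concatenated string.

Answer: JIC3CQPO

Derivation:
After 1 (seek(-5, CUR)): offset=0
After 2 (read(1)): returned 'J', offset=1
After 3 (seek(-1, END)): offset=19
After 4 (tell()): offset=19
After 5 (read(1)): returned 'I', offset=20
After 6 (read(2)): returned '', offset=20
After 7 (seek(-17, END)): offset=3
After 8 (read(1)): returned 'C', offset=4
After 9 (read(1)): returned '3', offset=5
After 10 (read(4)): returned 'CQPO', offset=9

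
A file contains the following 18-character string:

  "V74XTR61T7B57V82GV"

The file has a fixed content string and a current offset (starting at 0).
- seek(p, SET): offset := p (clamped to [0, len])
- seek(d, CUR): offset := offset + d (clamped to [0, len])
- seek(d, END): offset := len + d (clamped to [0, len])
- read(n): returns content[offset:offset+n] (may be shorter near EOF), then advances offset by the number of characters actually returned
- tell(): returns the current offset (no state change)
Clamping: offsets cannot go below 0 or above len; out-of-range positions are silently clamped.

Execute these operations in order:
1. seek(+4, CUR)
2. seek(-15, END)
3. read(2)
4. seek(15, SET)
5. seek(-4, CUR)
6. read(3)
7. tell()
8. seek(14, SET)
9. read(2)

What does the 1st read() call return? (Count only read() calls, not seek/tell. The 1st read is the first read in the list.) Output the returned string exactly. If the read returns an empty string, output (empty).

Answer: XT

Derivation:
After 1 (seek(+4, CUR)): offset=4
After 2 (seek(-15, END)): offset=3
After 3 (read(2)): returned 'XT', offset=5
After 4 (seek(15, SET)): offset=15
After 5 (seek(-4, CUR)): offset=11
After 6 (read(3)): returned '57V', offset=14
After 7 (tell()): offset=14
After 8 (seek(14, SET)): offset=14
After 9 (read(2)): returned '82', offset=16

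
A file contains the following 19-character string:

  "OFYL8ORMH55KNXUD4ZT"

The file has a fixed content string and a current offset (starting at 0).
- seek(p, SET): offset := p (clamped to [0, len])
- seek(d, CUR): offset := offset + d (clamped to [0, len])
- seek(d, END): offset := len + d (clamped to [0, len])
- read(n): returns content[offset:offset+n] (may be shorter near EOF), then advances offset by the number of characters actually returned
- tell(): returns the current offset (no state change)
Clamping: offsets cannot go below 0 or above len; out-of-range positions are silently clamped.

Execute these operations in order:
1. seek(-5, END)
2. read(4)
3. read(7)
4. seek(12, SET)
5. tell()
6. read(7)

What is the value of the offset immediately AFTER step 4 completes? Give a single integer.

Answer: 12

Derivation:
After 1 (seek(-5, END)): offset=14
After 2 (read(4)): returned 'UD4Z', offset=18
After 3 (read(7)): returned 'T', offset=19
After 4 (seek(12, SET)): offset=12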